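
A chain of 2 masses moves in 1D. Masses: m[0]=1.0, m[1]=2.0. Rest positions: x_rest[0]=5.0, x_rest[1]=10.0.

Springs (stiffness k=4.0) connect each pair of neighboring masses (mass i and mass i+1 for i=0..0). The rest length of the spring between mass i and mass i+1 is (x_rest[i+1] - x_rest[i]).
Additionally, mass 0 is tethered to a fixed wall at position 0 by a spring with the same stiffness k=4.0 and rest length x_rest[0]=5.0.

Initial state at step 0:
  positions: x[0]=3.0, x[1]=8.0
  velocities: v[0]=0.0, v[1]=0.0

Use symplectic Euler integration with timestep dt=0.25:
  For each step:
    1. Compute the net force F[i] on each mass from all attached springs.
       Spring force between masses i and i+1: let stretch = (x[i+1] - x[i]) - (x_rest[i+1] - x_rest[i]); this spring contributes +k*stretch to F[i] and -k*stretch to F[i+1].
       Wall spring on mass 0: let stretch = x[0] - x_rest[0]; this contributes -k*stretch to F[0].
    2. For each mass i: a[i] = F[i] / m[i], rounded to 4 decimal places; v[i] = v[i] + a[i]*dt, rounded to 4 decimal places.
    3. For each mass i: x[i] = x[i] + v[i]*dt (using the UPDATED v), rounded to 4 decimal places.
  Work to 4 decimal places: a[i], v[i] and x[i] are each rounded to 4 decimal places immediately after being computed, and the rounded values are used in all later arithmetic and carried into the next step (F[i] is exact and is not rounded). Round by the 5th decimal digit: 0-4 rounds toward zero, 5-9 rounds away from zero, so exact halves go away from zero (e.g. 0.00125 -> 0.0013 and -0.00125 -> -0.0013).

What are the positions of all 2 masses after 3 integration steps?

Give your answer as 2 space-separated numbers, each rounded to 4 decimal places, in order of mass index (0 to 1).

Step 0: x=[3.0000 8.0000] v=[0.0000 0.0000]
Step 1: x=[3.5000 8.0000] v=[2.0000 0.0000]
Step 2: x=[4.2500 8.0625] v=[3.0000 0.2500]
Step 3: x=[4.8906 8.2735] v=[2.5625 0.8438]

Answer: 4.8906 8.2735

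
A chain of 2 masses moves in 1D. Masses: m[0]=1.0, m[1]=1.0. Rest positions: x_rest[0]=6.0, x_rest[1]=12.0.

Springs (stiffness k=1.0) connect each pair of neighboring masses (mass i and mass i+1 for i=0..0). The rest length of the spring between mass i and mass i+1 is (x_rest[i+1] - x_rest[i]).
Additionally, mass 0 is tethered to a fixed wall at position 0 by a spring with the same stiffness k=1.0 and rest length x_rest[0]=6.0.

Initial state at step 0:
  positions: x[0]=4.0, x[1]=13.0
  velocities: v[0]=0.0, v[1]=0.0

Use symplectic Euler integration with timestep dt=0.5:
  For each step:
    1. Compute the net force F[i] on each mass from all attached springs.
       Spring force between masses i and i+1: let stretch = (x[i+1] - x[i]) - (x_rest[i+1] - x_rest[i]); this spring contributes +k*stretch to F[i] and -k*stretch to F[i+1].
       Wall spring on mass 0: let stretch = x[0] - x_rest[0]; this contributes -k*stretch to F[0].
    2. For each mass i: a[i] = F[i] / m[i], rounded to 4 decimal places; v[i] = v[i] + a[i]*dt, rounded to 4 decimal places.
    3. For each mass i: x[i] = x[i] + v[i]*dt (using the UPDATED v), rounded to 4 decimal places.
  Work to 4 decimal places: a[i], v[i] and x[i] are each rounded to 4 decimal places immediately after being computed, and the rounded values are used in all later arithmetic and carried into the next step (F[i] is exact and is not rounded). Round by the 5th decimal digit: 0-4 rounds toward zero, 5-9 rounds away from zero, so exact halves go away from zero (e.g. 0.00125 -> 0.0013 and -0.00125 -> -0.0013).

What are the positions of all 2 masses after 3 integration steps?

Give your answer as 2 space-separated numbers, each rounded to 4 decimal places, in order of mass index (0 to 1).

Step 0: x=[4.0000 13.0000] v=[0.0000 0.0000]
Step 1: x=[5.2500 12.2500] v=[2.5000 -1.5000]
Step 2: x=[6.9375 11.2500] v=[3.3750 -2.0000]
Step 3: x=[7.9688 10.6719] v=[2.0625 -1.1563]

Answer: 7.9688 10.6719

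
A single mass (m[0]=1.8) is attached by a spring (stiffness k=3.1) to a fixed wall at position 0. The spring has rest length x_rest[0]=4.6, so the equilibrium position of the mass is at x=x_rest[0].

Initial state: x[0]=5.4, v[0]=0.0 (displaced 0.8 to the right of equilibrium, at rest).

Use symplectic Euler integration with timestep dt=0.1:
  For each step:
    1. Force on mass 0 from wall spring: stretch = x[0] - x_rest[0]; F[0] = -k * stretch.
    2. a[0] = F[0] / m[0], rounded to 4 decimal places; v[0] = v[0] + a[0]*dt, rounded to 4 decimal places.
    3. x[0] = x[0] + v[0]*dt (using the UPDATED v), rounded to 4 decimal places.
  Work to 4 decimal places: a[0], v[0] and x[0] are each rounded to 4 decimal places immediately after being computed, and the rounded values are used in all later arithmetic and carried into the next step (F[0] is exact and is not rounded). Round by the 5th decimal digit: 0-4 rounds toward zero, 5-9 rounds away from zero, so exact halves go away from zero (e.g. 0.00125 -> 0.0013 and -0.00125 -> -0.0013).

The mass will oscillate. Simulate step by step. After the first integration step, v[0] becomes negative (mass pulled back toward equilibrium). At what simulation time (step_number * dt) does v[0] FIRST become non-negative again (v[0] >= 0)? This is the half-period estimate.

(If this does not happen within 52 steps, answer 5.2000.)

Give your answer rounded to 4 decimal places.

Step 0: x=[5.4000] v=[0.0000]
Step 1: x=[5.3862] v=[-0.1378]
Step 2: x=[5.3589] v=[-0.2732]
Step 3: x=[5.3185] v=[-0.4039]
Step 4: x=[5.2657] v=[-0.5276]
Step 5: x=[5.2015] v=[-0.6423]
Step 6: x=[5.1269] v=[-0.7459]
Step 7: x=[5.0432] v=[-0.8366]
Step 8: x=[4.9519] v=[-0.9129]
Step 9: x=[4.8546] v=[-0.9735]
Step 10: x=[4.7529] v=[-1.0174]
Step 11: x=[4.6485] v=[-1.0437]
Step 12: x=[4.5433] v=[-1.0521]
Step 13: x=[4.4391] v=[-1.0423]
Step 14: x=[4.3376] v=[-1.0146]
Step 15: x=[4.2407] v=[-0.9694]
Step 16: x=[4.1500] v=[-0.9075]
Step 17: x=[4.0670] v=[-0.8300]
Step 18: x=[3.9932] v=[-0.7382]
Step 19: x=[3.9298] v=[-0.6337]
Step 20: x=[3.8780] v=[-0.5183]
Step 21: x=[3.8386] v=[-0.3940]
Step 22: x=[3.8123] v=[-0.2629]
Step 23: x=[3.7996] v=[-0.1272]
Step 24: x=[3.8007] v=[0.0107]
First v>=0 after going negative at step 24, time=2.4000

Answer: 2.4000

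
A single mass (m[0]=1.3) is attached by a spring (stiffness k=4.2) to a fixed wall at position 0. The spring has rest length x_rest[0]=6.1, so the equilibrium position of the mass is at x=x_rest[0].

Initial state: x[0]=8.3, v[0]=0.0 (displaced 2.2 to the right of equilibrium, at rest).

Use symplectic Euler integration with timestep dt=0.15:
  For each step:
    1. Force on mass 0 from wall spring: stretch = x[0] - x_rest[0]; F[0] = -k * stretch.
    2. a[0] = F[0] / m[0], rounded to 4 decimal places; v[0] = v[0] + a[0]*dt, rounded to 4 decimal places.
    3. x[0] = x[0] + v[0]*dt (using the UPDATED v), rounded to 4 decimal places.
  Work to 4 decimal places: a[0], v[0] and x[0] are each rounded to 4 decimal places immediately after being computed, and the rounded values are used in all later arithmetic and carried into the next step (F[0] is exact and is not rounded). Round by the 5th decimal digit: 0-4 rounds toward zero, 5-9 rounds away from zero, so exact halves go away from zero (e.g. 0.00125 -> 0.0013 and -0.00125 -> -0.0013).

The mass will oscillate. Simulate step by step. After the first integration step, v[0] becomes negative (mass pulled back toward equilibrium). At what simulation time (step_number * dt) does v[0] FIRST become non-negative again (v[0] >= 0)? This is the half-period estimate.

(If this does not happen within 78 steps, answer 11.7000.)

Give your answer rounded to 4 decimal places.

Step 0: x=[8.3000] v=[0.0000]
Step 1: x=[8.1401] v=[-1.0662]
Step 2: x=[7.8319] v=[-2.0549]
Step 3: x=[7.3978] v=[-2.8942]
Step 4: x=[6.8693] v=[-3.5231]
Step 5: x=[6.2849] v=[-3.8959]
Step 6: x=[5.6871] v=[-3.9855]
Step 7: x=[5.1193] v=[-3.7854]
Step 8: x=[4.6228] v=[-3.3101]
Step 9: x=[4.2337] v=[-2.5942]
Step 10: x=[3.9802] v=[-1.6898]
Step 11: x=[3.8808] v=[-0.6625]
Step 12: x=[3.9428] v=[0.4130]
First v>=0 after going negative at step 12, time=1.8000

Answer: 1.8000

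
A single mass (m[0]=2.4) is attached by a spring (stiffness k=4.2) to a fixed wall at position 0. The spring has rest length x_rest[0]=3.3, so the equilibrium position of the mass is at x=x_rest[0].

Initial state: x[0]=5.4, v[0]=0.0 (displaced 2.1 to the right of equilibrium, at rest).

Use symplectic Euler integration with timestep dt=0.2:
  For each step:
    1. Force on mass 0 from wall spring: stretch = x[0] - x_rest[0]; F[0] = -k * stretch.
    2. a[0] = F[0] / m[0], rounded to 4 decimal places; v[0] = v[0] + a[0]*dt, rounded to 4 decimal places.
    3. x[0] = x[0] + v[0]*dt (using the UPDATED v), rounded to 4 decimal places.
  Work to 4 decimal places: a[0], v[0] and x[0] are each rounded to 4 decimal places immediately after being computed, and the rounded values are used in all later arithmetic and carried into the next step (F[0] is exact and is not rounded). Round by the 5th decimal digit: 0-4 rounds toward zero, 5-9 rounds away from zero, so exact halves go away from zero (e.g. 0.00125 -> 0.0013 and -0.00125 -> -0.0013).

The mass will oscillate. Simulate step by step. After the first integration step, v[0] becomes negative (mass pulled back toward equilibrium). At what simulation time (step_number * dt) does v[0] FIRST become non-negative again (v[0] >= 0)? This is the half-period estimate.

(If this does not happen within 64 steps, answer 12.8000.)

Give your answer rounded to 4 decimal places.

Answer: 2.4000

Derivation:
Step 0: x=[5.4000] v=[0.0000]
Step 1: x=[5.2530] v=[-0.7350]
Step 2: x=[4.9693] v=[-1.4186]
Step 3: x=[4.5687] v=[-2.0029]
Step 4: x=[4.0793] v=[-2.4469]
Step 5: x=[3.5354] v=[-2.7197]
Step 6: x=[2.9750] v=[-2.8021]
Step 7: x=[2.4373] v=[-2.6883]
Step 8: x=[1.9600] v=[-2.3864]
Step 9: x=[1.5765] v=[-1.9174]
Step 10: x=[1.3137] v=[-1.3142]
Step 11: x=[1.1899] v=[-0.6190]
Step 12: x=[1.2138] v=[0.1195]
First v>=0 after going negative at step 12, time=2.4000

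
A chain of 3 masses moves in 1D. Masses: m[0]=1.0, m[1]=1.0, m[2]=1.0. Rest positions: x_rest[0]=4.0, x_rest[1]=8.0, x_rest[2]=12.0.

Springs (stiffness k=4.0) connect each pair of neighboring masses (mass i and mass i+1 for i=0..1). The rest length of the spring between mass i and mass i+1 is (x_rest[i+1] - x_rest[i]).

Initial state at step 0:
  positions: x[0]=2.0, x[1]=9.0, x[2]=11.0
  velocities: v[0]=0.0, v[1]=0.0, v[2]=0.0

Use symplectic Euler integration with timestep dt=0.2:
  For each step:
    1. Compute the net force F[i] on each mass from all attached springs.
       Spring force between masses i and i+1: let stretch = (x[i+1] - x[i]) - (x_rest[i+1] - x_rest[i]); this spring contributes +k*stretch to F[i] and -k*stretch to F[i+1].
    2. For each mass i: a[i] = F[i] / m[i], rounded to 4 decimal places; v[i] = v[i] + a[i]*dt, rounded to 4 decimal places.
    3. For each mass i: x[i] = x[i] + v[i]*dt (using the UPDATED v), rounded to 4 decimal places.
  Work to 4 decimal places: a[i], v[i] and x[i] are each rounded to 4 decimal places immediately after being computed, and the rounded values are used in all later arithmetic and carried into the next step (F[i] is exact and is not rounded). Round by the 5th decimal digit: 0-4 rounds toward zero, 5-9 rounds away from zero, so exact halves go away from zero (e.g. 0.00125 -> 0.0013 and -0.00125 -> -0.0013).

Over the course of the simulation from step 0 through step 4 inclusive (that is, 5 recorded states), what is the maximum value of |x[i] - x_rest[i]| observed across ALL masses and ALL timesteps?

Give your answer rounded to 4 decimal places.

Answer: 2.4418

Derivation:
Step 0: x=[2.0000 9.0000 11.0000] v=[0.0000 0.0000 0.0000]
Step 1: x=[2.4800 8.2000 11.3200] v=[2.4000 -4.0000 1.6000]
Step 2: x=[3.2352 6.9840 11.7808] v=[3.7760 -6.0800 2.3040]
Step 3: x=[3.9502 5.9357 12.1141] v=[3.5750 -5.2416 1.6666]
Step 4: x=[4.3429 5.5582 12.0989] v=[1.9634 -1.8873 -0.0761]
Max displacement = 2.4418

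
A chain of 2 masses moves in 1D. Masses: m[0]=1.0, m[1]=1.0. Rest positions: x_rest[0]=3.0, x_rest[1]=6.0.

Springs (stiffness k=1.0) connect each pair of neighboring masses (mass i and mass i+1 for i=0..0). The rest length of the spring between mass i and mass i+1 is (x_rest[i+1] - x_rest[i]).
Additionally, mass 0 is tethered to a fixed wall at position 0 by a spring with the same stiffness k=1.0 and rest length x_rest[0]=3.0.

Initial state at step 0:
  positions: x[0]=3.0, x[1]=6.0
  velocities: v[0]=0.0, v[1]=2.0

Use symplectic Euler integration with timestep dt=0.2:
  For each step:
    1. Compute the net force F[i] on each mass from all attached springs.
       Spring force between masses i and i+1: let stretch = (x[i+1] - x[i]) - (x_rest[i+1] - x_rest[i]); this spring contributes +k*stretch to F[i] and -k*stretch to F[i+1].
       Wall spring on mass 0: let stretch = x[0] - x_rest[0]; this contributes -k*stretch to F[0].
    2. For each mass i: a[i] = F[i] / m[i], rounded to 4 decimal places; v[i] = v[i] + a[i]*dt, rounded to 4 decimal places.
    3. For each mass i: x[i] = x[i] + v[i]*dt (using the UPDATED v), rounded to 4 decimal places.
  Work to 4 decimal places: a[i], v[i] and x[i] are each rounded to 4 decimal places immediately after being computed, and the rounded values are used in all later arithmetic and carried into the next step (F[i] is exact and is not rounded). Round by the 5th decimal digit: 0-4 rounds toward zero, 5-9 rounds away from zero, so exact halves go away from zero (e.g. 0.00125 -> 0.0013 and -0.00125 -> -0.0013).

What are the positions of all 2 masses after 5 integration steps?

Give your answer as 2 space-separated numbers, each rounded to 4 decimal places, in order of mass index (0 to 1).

Answer: 3.2813 7.7059

Derivation:
Step 0: x=[3.0000 6.0000] v=[0.0000 2.0000]
Step 1: x=[3.0000 6.4000] v=[0.0000 2.0000]
Step 2: x=[3.0160 6.7840] v=[0.0800 1.9200]
Step 3: x=[3.0621 7.1373] v=[0.2304 1.7664]
Step 4: x=[3.1487 7.4476] v=[0.4330 1.5514]
Step 5: x=[3.2813 7.7059] v=[0.6630 1.2916]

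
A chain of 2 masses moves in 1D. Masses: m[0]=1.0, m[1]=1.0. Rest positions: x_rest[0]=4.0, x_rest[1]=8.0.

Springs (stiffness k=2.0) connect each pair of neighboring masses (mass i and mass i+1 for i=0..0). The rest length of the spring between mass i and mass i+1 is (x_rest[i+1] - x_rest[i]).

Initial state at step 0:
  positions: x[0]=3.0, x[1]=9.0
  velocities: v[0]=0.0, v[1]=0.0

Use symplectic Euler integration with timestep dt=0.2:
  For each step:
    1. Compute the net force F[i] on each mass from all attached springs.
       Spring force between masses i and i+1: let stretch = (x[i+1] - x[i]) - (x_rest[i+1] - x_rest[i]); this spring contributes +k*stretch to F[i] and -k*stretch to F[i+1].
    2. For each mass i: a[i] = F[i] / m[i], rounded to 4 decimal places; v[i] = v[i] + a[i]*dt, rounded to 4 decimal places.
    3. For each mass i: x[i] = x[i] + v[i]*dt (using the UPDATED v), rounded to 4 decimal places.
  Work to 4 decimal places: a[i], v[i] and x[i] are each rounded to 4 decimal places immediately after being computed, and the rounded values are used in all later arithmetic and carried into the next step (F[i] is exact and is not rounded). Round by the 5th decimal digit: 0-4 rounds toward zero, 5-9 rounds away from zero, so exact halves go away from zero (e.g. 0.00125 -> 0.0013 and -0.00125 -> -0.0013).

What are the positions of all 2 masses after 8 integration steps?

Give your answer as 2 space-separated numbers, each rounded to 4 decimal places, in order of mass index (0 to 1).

Step 0: x=[3.0000 9.0000] v=[0.0000 0.0000]
Step 1: x=[3.1600 8.8400] v=[0.8000 -0.8000]
Step 2: x=[3.4544 8.5456] v=[1.4720 -1.4720]
Step 3: x=[3.8361 8.1639] v=[1.9085 -1.9085]
Step 4: x=[4.2440 7.7560] v=[2.0396 -2.0396]
Step 5: x=[4.6129 7.3871] v=[1.8444 -1.8444]
Step 6: x=[4.8837 7.1163] v=[1.3541 -1.3541]
Step 7: x=[5.0131 6.9869] v=[0.6471 -0.6471]
Step 8: x=[4.9804 7.0196] v=[-0.1634 0.1634]

Answer: 4.9804 7.0196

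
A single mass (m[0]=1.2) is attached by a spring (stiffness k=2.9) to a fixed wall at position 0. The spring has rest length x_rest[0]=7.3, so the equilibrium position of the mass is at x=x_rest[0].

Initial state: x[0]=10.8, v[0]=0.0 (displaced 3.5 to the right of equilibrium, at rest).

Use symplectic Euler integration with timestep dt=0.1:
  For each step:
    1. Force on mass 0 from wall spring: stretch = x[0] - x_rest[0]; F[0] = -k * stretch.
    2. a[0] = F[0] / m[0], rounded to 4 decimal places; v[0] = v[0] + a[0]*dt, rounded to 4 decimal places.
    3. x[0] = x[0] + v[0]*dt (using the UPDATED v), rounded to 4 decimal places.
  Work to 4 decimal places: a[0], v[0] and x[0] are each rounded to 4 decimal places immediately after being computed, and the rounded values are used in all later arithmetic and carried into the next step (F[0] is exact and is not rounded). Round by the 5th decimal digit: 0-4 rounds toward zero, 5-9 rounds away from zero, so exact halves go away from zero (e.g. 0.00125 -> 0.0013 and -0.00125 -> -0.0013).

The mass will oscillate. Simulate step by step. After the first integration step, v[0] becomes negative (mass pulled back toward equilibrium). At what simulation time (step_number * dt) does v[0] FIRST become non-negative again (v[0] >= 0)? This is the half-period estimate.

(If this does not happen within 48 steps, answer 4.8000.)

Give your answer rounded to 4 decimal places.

Answer: 2.1000

Derivation:
Step 0: x=[10.8000] v=[0.0000]
Step 1: x=[10.7154] v=[-0.8458]
Step 2: x=[10.5483] v=[-1.6712]
Step 3: x=[10.3027] v=[-2.4562]
Step 4: x=[9.9845] v=[-3.1819]
Step 5: x=[9.6014] v=[-3.8307]
Step 6: x=[9.1627] v=[-4.3869]
Step 7: x=[8.6790] v=[-4.8371]
Step 8: x=[8.1620] v=[-5.1704]
Step 9: x=[7.6241] v=[-5.3787]
Step 10: x=[7.0784] v=[-5.4570]
Step 11: x=[6.5381] v=[-5.4035]
Step 12: x=[6.0162] v=[-5.2194]
Step 13: x=[5.5253] v=[-4.9092]
Step 14: x=[5.0773] v=[-4.4803]
Step 15: x=[4.6830] v=[-3.9432]
Step 16: x=[4.3519] v=[-3.3108]
Step 17: x=[4.0921] v=[-2.5983]
Step 18: x=[3.9098] v=[-1.8231]
Step 19: x=[3.8094] v=[-1.0038]
Step 20: x=[3.7934] v=[-0.1602]
Step 21: x=[3.8621] v=[0.6872]
First v>=0 after going negative at step 21, time=2.1000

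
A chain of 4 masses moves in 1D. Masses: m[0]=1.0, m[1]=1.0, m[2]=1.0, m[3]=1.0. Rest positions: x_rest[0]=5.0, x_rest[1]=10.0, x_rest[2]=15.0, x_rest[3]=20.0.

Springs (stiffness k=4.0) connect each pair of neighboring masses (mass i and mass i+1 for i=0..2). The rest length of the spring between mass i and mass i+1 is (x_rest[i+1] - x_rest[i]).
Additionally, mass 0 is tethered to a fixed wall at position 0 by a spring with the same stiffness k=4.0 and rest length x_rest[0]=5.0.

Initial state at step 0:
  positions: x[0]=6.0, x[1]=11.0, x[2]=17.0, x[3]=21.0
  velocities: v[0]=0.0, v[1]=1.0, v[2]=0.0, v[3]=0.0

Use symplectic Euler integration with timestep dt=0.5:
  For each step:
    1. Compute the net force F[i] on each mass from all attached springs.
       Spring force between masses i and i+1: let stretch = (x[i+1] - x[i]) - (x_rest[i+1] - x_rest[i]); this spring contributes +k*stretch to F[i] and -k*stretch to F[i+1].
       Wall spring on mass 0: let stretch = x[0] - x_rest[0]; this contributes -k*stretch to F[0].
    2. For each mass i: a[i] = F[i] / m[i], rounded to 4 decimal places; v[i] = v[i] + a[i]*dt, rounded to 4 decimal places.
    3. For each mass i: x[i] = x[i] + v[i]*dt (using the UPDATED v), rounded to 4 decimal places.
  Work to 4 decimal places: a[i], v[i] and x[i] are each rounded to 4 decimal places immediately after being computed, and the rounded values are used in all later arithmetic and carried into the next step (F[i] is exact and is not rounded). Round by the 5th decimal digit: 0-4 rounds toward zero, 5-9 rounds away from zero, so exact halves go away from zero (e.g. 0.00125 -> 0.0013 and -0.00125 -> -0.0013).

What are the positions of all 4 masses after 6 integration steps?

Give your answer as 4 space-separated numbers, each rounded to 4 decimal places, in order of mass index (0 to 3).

Step 0: x=[6.0000 11.0000 17.0000 21.0000] v=[0.0000 1.0000 0.0000 0.0000]
Step 1: x=[5.0000 12.5000 15.0000 22.0000] v=[-2.0000 3.0000 -4.0000 2.0000]
Step 2: x=[6.5000 9.0000 17.5000 21.0000] v=[3.0000 -7.0000 5.0000 -2.0000]
Step 3: x=[4.0000 11.5000 15.0000 21.5000] v=[-5.0000 5.0000 -5.0000 1.0000]
Step 4: x=[5.0000 10.0000 15.5000 20.5000] v=[2.0000 -3.0000 1.0000 -2.0000]
Step 5: x=[6.0000 9.0000 15.5000 19.5000] v=[2.0000 -2.0000 0.0000 -2.0000]
Step 6: x=[4.0000 11.5000 13.0000 19.5000] v=[-4.0000 5.0000 -5.0000 0.0000]

Answer: 4.0000 11.5000 13.0000 19.5000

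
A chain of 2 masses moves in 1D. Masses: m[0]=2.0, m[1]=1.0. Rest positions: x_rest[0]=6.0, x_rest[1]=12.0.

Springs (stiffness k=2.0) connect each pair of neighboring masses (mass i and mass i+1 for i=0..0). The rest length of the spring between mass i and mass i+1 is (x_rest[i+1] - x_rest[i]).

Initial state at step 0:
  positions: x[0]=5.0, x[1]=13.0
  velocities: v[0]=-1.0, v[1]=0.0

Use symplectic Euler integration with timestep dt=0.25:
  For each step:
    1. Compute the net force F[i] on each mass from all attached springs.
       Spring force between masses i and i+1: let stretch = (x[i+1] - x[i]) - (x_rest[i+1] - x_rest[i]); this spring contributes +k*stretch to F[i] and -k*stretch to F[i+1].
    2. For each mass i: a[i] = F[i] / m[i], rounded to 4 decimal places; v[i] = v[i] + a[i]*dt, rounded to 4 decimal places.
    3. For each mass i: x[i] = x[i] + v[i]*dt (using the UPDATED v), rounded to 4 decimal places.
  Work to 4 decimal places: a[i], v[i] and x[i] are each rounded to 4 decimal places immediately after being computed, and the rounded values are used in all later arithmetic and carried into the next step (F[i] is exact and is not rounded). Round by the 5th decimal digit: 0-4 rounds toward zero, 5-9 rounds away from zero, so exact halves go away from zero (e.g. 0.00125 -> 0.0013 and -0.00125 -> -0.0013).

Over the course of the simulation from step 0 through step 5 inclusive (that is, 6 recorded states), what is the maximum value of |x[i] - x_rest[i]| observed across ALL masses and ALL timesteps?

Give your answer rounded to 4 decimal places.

Answer: 1.8515

Derivation:
Step 0: x=[5.0000 13.0000] v=[-1.0000 0.0000]
Step 1: x=[4.8750 12.7500] v=[-0.5000 -1.0000]
Step 2: x=[4.8672 12.2656] v=[-0.0313 -1.9375]
Step 3: x=[4.9468 11.6064] v=[0.3183 -2.6367]
Step 4: x=[5.0676 10.8648] v=[0.4832 -2.9665]
Step 5: x=[5.1757 10.1485] v=[0.4325 -2.8651]
Max displacement = 1.8515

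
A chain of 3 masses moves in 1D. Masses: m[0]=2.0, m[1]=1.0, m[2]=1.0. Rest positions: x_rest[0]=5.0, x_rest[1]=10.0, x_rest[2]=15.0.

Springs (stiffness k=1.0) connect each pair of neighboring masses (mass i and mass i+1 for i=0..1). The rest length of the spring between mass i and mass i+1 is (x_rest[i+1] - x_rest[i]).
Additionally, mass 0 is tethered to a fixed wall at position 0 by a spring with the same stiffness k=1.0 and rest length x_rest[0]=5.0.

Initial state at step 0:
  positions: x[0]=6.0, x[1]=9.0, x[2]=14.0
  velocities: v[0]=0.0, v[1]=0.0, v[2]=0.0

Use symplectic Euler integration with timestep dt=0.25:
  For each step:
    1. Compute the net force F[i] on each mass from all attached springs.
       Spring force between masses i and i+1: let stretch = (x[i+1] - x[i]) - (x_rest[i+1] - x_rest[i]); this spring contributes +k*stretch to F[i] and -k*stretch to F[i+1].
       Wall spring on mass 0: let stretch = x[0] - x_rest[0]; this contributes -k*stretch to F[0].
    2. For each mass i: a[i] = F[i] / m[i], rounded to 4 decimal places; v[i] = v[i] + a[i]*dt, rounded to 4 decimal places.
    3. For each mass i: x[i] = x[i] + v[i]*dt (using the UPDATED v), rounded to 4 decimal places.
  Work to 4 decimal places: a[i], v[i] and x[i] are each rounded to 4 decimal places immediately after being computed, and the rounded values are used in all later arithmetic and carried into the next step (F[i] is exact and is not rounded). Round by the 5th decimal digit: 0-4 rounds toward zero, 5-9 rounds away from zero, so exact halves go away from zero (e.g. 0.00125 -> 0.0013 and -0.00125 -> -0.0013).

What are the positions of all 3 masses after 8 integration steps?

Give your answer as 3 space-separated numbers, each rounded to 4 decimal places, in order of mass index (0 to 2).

Step 0: x=[6.0000 9.0000 14.0000] v=[0.0000 0.0000 0.0000]
Step 1: x=[5.9063 9.1250 14.0000] v=[-0.3750 0.5000 0.0000]
Step 2: x=[5.7286 9.3535 14.0078] v=[-0.7110 0.9141 0.0313]
Step 3: x=[5.4851 9.6464 14.0372] v=[-0.9740 1.1715 0.1177]
Step 4: x=[5.2002 9.9536 14.1047] v=[-1.1395 1.2289 0.2700]
Step 5: x=[4.9014 10.2232 14.2253] v=[-1.1954 1.0783 0.4822]
Step 6: x=[4.6157 10.4103 14.4082] v=[-1.1429 0.7484 0.7317]
Step 7: x=[4.3668 10.4851 14.6538] v=[-0.9955 0.2992 0.9822]
Step 8: x=[4.1727 10.4381 14.9513] v=[-0.7766 -0.1882 1.1900]

Answer: 4.1727 10.4381 14.9513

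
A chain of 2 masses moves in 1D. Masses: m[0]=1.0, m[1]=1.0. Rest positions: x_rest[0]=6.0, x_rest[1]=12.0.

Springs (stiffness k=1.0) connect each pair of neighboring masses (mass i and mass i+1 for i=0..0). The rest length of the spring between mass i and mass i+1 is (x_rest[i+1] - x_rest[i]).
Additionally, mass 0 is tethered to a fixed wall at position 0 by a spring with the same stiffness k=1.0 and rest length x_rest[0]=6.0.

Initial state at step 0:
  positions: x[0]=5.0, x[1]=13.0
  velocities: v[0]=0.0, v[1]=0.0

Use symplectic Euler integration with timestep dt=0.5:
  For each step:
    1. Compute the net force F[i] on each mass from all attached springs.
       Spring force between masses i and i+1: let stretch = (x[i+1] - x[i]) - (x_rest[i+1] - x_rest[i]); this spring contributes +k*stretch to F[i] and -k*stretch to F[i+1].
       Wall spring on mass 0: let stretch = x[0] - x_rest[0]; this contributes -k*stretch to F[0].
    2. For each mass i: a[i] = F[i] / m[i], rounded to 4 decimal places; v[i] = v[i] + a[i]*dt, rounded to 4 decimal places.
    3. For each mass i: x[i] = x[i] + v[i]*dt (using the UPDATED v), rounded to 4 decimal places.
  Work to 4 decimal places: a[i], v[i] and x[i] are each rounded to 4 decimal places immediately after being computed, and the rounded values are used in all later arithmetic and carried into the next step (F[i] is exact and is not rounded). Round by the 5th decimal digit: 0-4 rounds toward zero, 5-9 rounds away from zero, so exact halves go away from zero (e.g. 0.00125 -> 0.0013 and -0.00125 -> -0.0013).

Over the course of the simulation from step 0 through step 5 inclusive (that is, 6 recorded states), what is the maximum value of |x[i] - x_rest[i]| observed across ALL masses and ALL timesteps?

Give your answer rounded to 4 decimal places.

Answer: 1.3282

Derivation:
Step 0: x=[5.0000 13.0000] v=[0.0000 0.0000]
Step 1: x=[5.7500 12.5000] v=[1.5000 -1.0000]
Step 2: x=[6.7500 11.8125] v=[2.0000 -1.3750]
Step 3: x=[7.3282 11.3594] v=[1.1563 -0.9063]
Step 4: x=[7.0821 11.3985] v=[-0.4922 0.0781]
Step 5: x=[6.1446 11.8585] v=[-1.8751 0.9199]
Max displacement = 1.3282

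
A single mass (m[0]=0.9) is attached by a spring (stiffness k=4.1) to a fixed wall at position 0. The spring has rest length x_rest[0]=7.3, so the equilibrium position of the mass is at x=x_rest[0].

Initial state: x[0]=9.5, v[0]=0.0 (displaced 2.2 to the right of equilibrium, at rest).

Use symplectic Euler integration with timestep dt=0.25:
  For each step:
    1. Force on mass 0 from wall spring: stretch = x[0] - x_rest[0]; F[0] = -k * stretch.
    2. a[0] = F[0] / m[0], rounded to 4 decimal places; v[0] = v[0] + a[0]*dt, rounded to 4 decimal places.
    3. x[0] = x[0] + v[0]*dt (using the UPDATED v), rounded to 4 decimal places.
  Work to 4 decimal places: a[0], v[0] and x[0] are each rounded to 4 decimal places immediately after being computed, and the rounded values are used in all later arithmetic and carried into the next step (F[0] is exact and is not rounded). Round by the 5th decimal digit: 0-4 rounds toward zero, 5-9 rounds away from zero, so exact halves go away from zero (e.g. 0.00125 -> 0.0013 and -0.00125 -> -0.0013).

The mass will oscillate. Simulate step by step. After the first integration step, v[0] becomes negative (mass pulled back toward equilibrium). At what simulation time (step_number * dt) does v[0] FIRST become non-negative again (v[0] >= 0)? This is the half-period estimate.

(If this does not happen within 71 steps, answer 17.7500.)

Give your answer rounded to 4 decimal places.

Answer: 1.5000

Derivation:
Step 0: x=[9.5000] v=[0.0000]
Step 1: x=[8.8736] v=[-2.5056]
Step 2: x=[7.7992] v=[-4.2978]
Step 3: x=[6.5826] v=[-4.8663]
Step 4: x=[5.5703] v=[-4.0493]
Step 5: x=[5.0505] v=[-2.0794]
Step 6: x=[5.1711] v=[0.4825]
First v>=0 after going negative at step 6, time=1.5000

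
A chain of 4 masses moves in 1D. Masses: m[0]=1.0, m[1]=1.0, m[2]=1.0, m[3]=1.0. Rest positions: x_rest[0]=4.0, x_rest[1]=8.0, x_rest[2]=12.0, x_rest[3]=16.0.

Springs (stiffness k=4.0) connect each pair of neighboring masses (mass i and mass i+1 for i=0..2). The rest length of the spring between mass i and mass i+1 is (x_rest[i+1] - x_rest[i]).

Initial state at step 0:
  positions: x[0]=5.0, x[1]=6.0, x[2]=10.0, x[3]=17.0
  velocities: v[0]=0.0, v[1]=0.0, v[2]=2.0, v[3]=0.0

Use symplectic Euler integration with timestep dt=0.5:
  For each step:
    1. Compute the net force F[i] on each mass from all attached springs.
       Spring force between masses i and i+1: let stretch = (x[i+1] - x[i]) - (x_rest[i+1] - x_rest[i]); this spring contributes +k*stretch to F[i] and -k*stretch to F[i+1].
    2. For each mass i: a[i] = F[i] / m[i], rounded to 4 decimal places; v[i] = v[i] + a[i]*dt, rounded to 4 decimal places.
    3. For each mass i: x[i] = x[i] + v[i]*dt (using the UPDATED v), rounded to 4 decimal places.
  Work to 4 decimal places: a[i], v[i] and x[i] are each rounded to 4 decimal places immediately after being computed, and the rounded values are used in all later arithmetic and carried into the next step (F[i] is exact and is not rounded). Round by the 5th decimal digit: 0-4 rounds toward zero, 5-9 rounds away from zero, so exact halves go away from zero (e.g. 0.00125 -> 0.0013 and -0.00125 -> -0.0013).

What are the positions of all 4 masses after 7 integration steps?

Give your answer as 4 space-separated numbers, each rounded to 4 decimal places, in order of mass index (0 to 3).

Step 0: x=[5.0000 6.0000 10.0000 17.0000] v=[0.0000 0.0000 2.0000 0.0000]
Step 1: x=[2.0000 9.0000 14.0000 14.0000] v=[-6.0000 6.0000 8.0000 -6.0000]
Step 2: x=[2.0000 10.0000 13.0000 15.0000] v=[0.0000 2.0000 -2.0000 2.0000]
Step 3: x=[6.0000 6.0000 11.0000 18.0000] v=[8.0000 -8.0000 -4.0000 6.0000]
Step 4: x=[6.0000 7.0000 11.0000 18.0000] v=[0.0000 2.0000 0.0000 0.0000]
Step 5: x=[3.0000 11.0000 14.0000 15.0000] v=[-6.0000 8.0000 6.0000 -6.0000]
Step 6: x=[4.0000 10.0000 15.0000 15.0000] v=[2.0000 -2.0000 2.0000 0.0000]
Step 7: x=[7.0000 8.0000 11.0000 19.0000] v=[6.0000 -4.0000 -8.0000 8.0000]

Answer: 7.0000 8.0000 11.0000 19.0000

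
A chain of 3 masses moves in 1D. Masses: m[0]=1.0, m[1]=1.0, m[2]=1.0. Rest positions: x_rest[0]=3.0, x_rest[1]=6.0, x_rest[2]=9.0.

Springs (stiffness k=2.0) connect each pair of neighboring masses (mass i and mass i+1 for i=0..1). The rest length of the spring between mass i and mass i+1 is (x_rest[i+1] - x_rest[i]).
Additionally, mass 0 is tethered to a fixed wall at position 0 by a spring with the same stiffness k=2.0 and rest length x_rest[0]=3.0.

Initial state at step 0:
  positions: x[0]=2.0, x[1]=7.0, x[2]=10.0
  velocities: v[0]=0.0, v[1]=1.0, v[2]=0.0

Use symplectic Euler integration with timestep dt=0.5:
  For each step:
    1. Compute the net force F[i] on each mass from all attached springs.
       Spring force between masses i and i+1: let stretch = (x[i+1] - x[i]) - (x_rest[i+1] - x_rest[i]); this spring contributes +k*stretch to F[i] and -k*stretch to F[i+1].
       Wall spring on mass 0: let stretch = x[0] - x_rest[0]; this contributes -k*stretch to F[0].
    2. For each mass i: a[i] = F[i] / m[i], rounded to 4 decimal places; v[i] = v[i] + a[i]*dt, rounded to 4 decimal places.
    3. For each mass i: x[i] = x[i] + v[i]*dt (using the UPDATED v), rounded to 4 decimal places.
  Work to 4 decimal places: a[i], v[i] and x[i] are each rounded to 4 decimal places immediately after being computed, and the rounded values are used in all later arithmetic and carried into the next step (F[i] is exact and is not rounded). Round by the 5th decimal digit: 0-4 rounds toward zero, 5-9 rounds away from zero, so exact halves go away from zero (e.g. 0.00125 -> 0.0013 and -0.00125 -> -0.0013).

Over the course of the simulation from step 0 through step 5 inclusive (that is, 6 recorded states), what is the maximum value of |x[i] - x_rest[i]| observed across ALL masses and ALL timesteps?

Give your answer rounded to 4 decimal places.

Step 0: x=[2.0000 7.0000 10.0000] v=[0.0000 1.0000 0.0000]
Step 1: x=[3.5000 6.5000 10.0000] v=[3.0000 -1.0000 0.0000]
Step 2: x=[4.7500 6.2500 9.7500] v=[2.5000 -0.5000 -0.5000]
Step 3: x=[4.3750 7.0000 9.2500] v=[-0.7500 1.5000 -1.0000]
Step 4: x=[3.1250 7.5625 9.1250] v=[-2.5000 1.1250 -0.2500]
Step 5: x=[2.5313 6.6875 9.7188] v=[-1.1875 -1.7500 1.1875]
Max displacement = 1.7500

Answer: 1.7500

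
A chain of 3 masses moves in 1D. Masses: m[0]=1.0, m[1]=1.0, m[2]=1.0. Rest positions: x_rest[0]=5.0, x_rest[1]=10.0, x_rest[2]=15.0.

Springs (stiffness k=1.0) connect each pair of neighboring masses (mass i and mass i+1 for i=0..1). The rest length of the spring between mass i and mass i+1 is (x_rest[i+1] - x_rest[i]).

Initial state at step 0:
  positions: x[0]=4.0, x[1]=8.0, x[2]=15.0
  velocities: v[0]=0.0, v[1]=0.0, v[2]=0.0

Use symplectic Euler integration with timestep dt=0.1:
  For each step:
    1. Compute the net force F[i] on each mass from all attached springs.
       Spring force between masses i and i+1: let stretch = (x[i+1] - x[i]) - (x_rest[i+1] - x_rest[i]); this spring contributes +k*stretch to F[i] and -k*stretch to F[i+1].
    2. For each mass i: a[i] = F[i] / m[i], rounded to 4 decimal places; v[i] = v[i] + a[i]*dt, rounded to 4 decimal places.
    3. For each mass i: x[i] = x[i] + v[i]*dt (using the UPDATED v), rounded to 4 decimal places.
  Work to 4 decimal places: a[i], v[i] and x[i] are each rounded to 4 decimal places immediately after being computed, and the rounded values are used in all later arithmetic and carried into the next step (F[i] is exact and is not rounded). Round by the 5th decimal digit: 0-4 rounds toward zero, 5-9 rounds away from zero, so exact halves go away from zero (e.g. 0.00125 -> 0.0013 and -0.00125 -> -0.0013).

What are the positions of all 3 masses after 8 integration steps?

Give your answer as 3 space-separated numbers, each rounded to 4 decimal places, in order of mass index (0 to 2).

Answer: 3.7182 8.9031 14.3787

Derivation:
Step 0: x=[4.0000 8.0000 15.0000] v=[0.0000 0.0000 0.0000]
Step 1: x=[3.9900 8.0300 14.9800] v=[-0.1000 0.3000 -0.2000]
Step 2: x=[3.9704 8.0891 14.9405] v=[-0.1960 0.5910 -0.3950]
Step 3: x=[3.9420 8.1755 14.8825] v=[-0.2841 0.8643 -0.5801]
Step 4: x=[3.9059 8.2867 14.8074] v=[-0.3608 1.1117 -0.7508]
Step 5: x=[3.8636 8.4193 14.7171] v=[-0.4227 1.3257 -0.9029]
Step 6: x=[3.8169 8.5693 14.6138] v=[-0.4671 1.4999 -1.0327]
Step 7: x=[3.7677 8.7322 14.5001] v=[-0.4919 1.6291 -1.1372]
Step 8: x=[3.7182 8.9031 14.3787] v=[-0.4955 1.7094 -1.2140]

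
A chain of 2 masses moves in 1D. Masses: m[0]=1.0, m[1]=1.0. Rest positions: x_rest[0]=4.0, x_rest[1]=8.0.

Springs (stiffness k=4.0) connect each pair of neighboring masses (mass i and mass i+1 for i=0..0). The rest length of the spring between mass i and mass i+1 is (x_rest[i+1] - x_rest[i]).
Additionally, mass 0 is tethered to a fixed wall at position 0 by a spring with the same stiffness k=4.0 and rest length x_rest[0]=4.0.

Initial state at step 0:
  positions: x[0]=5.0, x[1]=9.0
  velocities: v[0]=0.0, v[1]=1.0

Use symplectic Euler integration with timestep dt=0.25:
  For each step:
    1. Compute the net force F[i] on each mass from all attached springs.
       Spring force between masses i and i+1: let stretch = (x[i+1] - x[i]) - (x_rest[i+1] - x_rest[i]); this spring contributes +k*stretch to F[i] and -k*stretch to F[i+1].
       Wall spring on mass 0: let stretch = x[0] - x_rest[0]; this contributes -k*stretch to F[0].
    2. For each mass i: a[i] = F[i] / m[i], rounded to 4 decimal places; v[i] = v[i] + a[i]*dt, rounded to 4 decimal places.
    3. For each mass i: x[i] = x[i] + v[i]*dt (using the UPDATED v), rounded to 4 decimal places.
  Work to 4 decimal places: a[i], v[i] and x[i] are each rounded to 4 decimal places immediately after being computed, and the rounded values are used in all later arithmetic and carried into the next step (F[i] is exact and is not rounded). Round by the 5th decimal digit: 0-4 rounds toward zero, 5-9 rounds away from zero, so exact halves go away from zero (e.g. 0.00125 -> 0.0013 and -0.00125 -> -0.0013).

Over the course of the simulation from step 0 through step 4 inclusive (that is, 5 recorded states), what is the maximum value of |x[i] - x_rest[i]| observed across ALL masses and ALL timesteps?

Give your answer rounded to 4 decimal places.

Step 0: x=[5.0000 9.0000] v=[0.0000 1.0000]
Step 1: x=[4.7500 9.2500] v=[-1.0000 1.0000]
Step 2: x=[4.4375 9.3750] v=[-1.2500 0.5000]
Step 3: x=[4.2500 9.2656] v=[-0.7500 -0.4375]
Step 4: x=[4.2539 8.9023] v=[0.0156 -1.4531]
Max displacement = 1.3750

Answer: 1.3750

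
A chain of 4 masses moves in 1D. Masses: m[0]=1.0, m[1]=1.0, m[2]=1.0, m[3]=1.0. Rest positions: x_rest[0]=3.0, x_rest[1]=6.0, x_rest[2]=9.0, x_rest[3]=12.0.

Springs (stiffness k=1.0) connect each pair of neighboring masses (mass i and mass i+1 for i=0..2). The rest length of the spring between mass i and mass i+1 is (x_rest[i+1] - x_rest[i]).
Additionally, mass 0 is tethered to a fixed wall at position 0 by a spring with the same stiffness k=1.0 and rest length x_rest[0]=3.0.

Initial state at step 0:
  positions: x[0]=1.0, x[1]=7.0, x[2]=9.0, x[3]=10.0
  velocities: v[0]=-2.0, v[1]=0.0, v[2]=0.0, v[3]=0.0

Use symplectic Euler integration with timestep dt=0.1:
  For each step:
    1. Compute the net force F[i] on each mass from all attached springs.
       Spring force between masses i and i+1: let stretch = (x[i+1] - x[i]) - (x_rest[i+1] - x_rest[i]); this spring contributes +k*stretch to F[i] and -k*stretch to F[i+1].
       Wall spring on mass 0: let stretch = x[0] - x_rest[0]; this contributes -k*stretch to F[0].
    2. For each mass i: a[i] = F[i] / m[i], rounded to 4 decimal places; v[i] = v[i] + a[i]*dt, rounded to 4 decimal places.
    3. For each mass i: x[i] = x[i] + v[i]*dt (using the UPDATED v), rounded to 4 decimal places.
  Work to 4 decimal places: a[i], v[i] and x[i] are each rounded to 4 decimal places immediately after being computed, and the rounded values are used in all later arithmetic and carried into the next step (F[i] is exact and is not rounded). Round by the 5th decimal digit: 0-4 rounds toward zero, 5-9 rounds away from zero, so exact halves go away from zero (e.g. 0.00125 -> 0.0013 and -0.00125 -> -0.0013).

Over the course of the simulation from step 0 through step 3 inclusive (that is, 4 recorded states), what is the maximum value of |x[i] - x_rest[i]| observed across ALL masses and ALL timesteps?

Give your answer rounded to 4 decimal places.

Step 0: x=[1.0000 7.0000 9.0000 10.0000] v=[-2.0000 0.0000 0.0000 0.0000]
Step 1: x=[0.8500 6.9600 8.9900 10.0200] v=[-1.5000 -0.4000 -0.1000 0.2000]
Step 2: x=[0.7526 6.8792 8.9700 10.0597] v=[-0.9740 -0.8080 -0.2000 0.3970]
Step 3: x=[0.7089 6.7580 8.9400 10.1185] v=[-0.4366 -1.2116 -0.3001 0.5880]
Max displacement = 2.2911

Answer: 2.2911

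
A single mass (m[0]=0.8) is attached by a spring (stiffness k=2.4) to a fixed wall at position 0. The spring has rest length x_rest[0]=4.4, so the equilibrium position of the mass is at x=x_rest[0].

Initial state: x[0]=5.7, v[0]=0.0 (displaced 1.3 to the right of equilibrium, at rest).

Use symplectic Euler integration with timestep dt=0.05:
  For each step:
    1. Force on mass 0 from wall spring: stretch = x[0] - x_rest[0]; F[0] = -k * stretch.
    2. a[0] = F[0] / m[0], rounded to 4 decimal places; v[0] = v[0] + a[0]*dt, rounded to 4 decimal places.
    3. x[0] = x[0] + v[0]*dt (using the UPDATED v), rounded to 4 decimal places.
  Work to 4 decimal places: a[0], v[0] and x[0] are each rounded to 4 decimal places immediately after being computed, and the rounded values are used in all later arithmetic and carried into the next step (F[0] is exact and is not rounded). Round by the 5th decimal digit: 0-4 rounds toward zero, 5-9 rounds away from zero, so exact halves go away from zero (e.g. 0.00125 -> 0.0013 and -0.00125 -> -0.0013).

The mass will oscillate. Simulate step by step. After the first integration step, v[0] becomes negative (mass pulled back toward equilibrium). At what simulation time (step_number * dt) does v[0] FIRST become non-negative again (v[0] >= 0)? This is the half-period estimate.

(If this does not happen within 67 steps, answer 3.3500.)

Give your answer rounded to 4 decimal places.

Answer: 1.8500

Derivation:
Step 0: x=[5.7000] v=[0.0000]
Step 1: x=[5.6903] v=[-0.1950]
Step 2: x=[5.6709] v=[-0.3885]
Step 3: x=[5.6419] v=[-0.5791]
Step 4: x=[5.6036] v=[-0.7654]
Step 5: x=[5.5563] v=[-0.9459]
Step 6: x=[5.5003] v=[-1.1193]
Step 7: x=[5.4361] v=[-1.2843]
Step 8: x=[5.3641] v=[-1.4397]
Step 9: x=[5.2849] v=[-1.5843]
Step 10: x=[5.1991] v=[-1.7170]
Step 11: x=[5.1073] v=[-1.8369]
Step 12: x=[5.0102] v=[-1.9430]
Step 13: x=[4.9085] v=[-2.0345]
Step 14: x=[4.8030] v=[-2.1108]
Step 15: x=[4.6944] v=[-2.1713]
Step 16: x=[4.5836] v=[-2.2155]
Step 17: x=[4.4715] v=[-2.2430]
Step 18: x=[4.3588] v=[-2.2537]
Step 19: x=[4.2464] v=[-2.2475]
Step 20: x=[4.1352] v=[-2.2245]
Step 21: x=[4.0260] v=[-2.1848]
Step 22: x=[3.9196] v=[-2.1287]
Step 23: x=[3.8168] v=[-2.0566]
Step 24: x=[3.7183] v=[-1.9691]
Step 25: x=[3.6250] v=[-1.8668]
Step 26: x=[3.5375] v=[-1.7506]
Step 27: x=[3.4564] v=[-1.6212]
Step 28: x=[3.3824] v=[-1.4797]
Step 29: x=[3.3160] v=[-1.3271]
Step 30: x=[3.2578] v=[-1.1645]
Step 31: x=[3.2081] v=[-0.9932]
Step 32: x=[3.1674] v=[-0.8144]
Step 33: x=[3.1359] v=[-0.6295]
Step 34: x=[3.1139] v=[-0.4399]
Step 35: x=[3.1016] v=[-0.2470]
Step 36: x=[3.0990] v=[-0.0522]
Step 37: x=[3.1062] v=[0.1430]
First v>=0 after going negative at step 37, time=1.8500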